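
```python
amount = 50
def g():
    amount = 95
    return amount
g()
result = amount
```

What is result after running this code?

Step 1: amount = 50 globally.
Step 2: g() creates a LOCAL amount = 95 (no global keyword!).
Step 3: The global amount is unchanged. result = 50

The answer is 50.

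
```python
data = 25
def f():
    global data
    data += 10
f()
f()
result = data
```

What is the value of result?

Step 1: data = 25.
Step 2: First f(): data = 25 + 10 = 35.
Step 3: Second f(): data = 35 + 10 = 45. result = 45

The answer is 45.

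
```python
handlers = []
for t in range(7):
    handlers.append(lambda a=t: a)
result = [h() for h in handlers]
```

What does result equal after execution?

Step 1: Default arg a=t captures t at each iteration.
Step 2: Each lambda has its own default: 0, 1, ..., 6.
Step 3: result = [0, 1, 2, 3, 4, 5, 6]

The answer is [0, 1, 2, 3, 4, 5, 6].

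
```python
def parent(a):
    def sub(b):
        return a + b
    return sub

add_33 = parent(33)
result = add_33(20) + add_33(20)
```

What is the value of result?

Step 1: add_33 captures a = 33.
Step 2: add_33(20) = 33 + 20 = 53, called twice.
Step 3: result = 53 + 53 = 106

The answer is 106.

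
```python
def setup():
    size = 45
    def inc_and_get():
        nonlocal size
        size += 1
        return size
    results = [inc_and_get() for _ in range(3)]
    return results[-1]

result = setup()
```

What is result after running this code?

Step 1: size = 45.
Step 2: Three calls to inc_and_get(), each adding 1.
Step 3: Last value = 45 + 1 * 3 = 48

The answer is 48.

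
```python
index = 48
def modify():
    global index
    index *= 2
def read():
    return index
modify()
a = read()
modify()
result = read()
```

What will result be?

Step 1: index = 48.
Step 2: First modify(): index = 48 * 2 = 96.
Step 3: Second modify(): index = 96 * 2 = 192.
Step 4: read() returns 192

The answer is 192.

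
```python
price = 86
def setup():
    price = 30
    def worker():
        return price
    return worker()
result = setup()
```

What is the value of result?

Step 1: price = 86 globally, but setup() defines price = 30 locally.
Step 2: worker() looks up price. Not in local scope, so checks enclosing scope (setup) and finds price = 30.
Step 3: result = 30

The answer is 30.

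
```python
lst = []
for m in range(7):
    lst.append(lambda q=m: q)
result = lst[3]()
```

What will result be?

Step 1: Default argument q=m captures m's value at each iteration.
Step 2: lst[3] captured q = 3 when m was 3.
Step 3: result = 3

The answer is 3.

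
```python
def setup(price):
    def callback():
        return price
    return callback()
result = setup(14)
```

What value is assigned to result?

Step 1: setup(14) binds parameter price = 14.
Step 2: callback() looks up price in enclosing scope and finds the parameter price = 14.
Step 3: result = 14

The answer is 14.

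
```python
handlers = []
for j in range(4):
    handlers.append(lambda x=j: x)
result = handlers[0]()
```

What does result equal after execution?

Step 1: Default argument x=j captures j's value at each iteration.
Step 2: handlers[0] captured x = 0 when j was 0.
Step 3: result = 0

The answer is 0.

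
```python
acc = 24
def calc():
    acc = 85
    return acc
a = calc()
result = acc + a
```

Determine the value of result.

Step 1: Global acc = 24. calc() returns local acc = 85.
Step 2: a = 85. Global acc still = 24.
Step 3: result = 24 + 85 = 109

The answer is 109.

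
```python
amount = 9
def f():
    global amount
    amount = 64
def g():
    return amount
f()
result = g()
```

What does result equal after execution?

Step 1: amount = 9.
Step 2: f() sets global amount = 64.
Step 3: g() reads global amount = 64. result = 64

The answer is 64.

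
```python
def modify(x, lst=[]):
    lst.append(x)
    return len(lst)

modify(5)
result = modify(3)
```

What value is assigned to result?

Step 1: Mutable default list persists between calls.
Step 2: First call: lst = [5], len = 1. Second call: lst = [5, 3], len = 2.
Step 3: result = 2

The answer is 2.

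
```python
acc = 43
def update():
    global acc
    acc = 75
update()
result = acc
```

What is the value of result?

Step 1: acc = 43 globally.
Step 2: update() declares global acc and sets it to 75.
Step 3: After update(), global acc = 75. result = 75

The answer is 75.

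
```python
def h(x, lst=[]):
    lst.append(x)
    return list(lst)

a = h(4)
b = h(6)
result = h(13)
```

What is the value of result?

Step 1: Default list is shared. list() creates copies for return values.
Step 2: Internal list grows: [4] -> [4, 6] -> [4, 6, 13].
Step 3: result = [4, 6, 13]

The answer is [4, 6, 13].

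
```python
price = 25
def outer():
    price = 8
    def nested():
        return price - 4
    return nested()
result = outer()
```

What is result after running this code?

Step 1: outer() shadows global price with price = 8.
Step 2: nested() finds price = 8 in enclosing scope, computes 8 - 4 = 4.
Step 3: result = 4

The answer is 4.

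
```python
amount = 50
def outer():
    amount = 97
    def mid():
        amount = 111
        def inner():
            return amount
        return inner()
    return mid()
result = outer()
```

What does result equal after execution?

Step 1: Three levels of shadowing: global 50, outer 97, mid 111.
Step 2: inner() finds amount = 111 in enclosing mid() scope.
Step 3: result = 111

The answer is 111.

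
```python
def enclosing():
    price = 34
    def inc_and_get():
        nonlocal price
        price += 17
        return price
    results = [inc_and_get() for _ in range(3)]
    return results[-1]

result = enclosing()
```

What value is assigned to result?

Step 1: price = 34.
Step 2: Three calls to inc_and_get(), each adding 17.
Step 3: Last value = 34 + 17 * 3 = 85

The answer is 85.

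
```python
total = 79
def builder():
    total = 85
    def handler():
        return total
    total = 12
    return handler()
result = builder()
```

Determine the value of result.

Step 1: builder() sets total = 85, then later total = 12.
Step 2: handler() is called after total is reassigned to 12. Closures capture variables by reference, not by value.
Step 3: result = 12

The answer is 12.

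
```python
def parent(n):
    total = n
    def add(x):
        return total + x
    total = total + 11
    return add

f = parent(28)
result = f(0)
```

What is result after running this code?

Step 1: parent(28) sets total = 28, then total = 28 + 11 = 39.
Step 2: Closures capture by reference, so add sees total = 39.
Step 3: f(0) returns 39 + 0 = 39

The answer is 39.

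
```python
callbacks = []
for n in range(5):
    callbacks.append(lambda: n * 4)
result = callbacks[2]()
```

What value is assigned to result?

Step 1: All lambdas reference the same variable n (late binding).
Step 2: After the loop, n = 4. Every lambda returns n * 4.
Step 3: callbacks[2]() = 4 * 4 = 16

The answer is 16.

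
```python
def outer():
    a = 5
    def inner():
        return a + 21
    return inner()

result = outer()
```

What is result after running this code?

Step 1: outer() defines a = 5.
Step 2: inner() reads a = 5 from enclosing scope, returns 5 + 21 = 26.
Step 3: result = 26

The answer is 26.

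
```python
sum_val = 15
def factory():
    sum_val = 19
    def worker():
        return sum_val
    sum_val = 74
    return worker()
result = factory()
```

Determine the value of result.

Step 1: factory() sets sum_val = 19, then later sum_val = 74.
Step 2: worker() is called after sum_val is reassigned to 74. Closures capture variables by reference, not by value.
Step 3: result = 74

The answer is 74.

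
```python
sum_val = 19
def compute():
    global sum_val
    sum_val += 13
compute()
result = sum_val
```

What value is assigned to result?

Step 1: sum_val = 19 globally.
Step 2: compute() modifies global sum_val: sum_val += 13 = 32.
Step 3: result = 32

The answer is 32.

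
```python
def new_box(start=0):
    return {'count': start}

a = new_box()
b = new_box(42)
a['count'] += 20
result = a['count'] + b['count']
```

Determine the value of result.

Step 1: new_box() returns a new dict each call (immutable default 0).
Step 2: a = {'count': 0}, b = {'count': 42}.
Step 3: a['count'] += 20 = 20. result = 20 + 42 = 62

The answer is 62.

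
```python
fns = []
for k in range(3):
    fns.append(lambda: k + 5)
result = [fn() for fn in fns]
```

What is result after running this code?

Step 1: All lambdas capture k by reference. After the loop, k = 2.
Step 2: Each call returns 2 + 5 = 7.
Step 3: result = [7, 7, 7]

The answer is [7, 7, 7].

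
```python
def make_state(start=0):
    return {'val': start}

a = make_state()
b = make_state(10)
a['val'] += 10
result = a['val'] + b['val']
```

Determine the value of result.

Step 1: make_state() returns a new dict each call (immutable default 0).
Step 2: a = {'val': 0}, b = {'val': 10}.
Step 3: a['val'] += 10 = 10. result = 10 + 10 = 20

The answer is 20.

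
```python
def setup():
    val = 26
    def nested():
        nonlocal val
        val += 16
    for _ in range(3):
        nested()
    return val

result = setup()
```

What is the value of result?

Step 1: val = 26.
Step 2: nested() is called 3 times in a loop, each adding 16 via nonlocal.
Step 3: val = 26 + 16 * 3 = 74

The answer is 74.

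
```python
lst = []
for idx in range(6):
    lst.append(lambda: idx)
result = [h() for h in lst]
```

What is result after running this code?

Step 1: All 6 lambdas share the same variable idx.
Step 2: After the loop, idx = 5.
Step 3: Each call returns 5. result = [5, 5, 5, 5, 5, 5]

The answer is [5, 5, 5, 5, 5, 5].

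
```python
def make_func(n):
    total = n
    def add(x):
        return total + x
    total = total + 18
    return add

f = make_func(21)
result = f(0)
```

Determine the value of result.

Step 1: make_func(21) sets total = 21, then total = 21 + 18 = 39.
Step 2: Closures capture by reference, so add sees total = 39.
Step 3: f(0) returns 39 + 0 = 39

The answer is 39.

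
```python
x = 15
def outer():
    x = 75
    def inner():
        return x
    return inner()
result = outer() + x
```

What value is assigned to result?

Step 1: Global x = 15. outer() shadows with x = 75.
Step 2: inner() returns enclosing x = 75. outer() = 75.
Step 3: result = 75 + global x (15) = 90

The answer is 90.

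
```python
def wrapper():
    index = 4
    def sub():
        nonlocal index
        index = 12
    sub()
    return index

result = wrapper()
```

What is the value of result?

Step 1: wrapper() sets index = 4.
Step 2: sub() uses nonlocal to reassign index = 12.
Step 3: result = 12

The answer is 12.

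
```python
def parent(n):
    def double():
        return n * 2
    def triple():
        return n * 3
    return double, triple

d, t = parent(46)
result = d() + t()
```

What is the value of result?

Step 1: Both closures capture the same n = 46.
Step 2: d() = 46 * 2 = 92, t() = 46 * 3 = 138.
Step 3: result = 92 + 138 = 230

The answer is 230.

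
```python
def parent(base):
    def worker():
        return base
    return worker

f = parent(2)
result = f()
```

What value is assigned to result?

Step 1: parent(2) creates closure capturing base = 2.
Step 2: f() returns the captured base = 2.
Step 3: result = 2

The answer is 2.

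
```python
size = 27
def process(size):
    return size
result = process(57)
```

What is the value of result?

Step 1: Global size = 27.
Step 2: process(57) takes parameter size = 57, which shadows the global.
Step 3: result = 57

The answer is 57.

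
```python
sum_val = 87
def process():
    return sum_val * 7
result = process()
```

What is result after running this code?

Step 1: sum_val = 87 is defined globally.
Step 2: process() looks up sum_val from global scope = 87, then computes 87 * 7 = 609.
Step 3: result = 609

The answer is 609.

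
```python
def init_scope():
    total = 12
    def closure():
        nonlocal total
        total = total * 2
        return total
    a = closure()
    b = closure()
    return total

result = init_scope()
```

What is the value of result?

Step 1: total starts at 12.
Step 2: First closure(): total = 12 * 2 = 24.
Step 3: Second closure(): total = 24 * 2 = 48.
Step 4: result = 48

The answer is 48.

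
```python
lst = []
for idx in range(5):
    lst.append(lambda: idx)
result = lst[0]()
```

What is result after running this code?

Step 1: The loop creates 5 lambdas, all referencing the same variable idx.
Step 2: After the loop, idx = 4 (final value).
Step 3: lst[0]() looks up idx at call time and finds 4. This is the late binding gotcha. result = 4

The answer is 4.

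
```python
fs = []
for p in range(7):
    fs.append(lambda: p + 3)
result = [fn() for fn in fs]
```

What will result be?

Step 1: All lambdas capture p by reference. After the loop, p = 6.
Step 2: Each call returns 6 + 3 = 9.
Step 3: result = [9, 9, 9, 9, 9, 9, 9]

The answer is [9, 9, 9, 9, 9, 9, 9].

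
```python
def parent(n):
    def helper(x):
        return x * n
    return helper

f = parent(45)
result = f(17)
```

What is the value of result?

Step 1: parent(45) creates a closure capturing n = 45.
Step 2: f(17) computes 17 * 45 = 765.
Step 3: result = 765

The answer is 765.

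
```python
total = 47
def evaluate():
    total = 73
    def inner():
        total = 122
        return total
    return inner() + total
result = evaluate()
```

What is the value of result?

Step 1: evaluate() has local total = 73. inner() has local total = 122.
Step 2: inner() returns its local total = 122.
Step 3: evaluate() returns 122 + its own total (73) = 195

The answer is 195.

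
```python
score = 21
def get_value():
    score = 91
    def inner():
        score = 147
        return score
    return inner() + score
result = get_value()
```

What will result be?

Step 1: get_value() has local score = 91. inner() has local score = 147.
Step 2: inner() returns its local score = 147.
Step 3: get_value() returns 147 + its own score (91) = 238

The answer is 238.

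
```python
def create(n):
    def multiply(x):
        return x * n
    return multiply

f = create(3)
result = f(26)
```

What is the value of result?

Step 1: create(3) returns multiply closure with n = 3.
Step 2: f(26) computes 26 * 3 = 78.
Step 3: result = 78

The answer is 78.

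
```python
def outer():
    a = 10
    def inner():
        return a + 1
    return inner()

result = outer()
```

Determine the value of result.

Step 1: outer() defines a = 10.
Step 2: inner() reads a = 10 from enclosing scope, returns 10 + 1 = 11.
Step 3: result = 11

The answer is 11.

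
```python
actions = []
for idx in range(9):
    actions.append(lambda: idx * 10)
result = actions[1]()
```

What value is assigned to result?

Step 1: All lambdas reference the same variable idx (late binding).
Step 2: After the loop, idx = 8. Every lambda returns idx * 10.
Step 3: actions[1]() = 8 * 10 = 80

The answer is 80.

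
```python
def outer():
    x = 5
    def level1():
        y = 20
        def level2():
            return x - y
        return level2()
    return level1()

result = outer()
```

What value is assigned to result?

Step 1: x = 5 in outer. y = 20 in level1.
Step 2: level2() reads x = 5 and y = 20 from enclosing scopes.
Step 3: result = 5 - 20 = -15

The answer is -15.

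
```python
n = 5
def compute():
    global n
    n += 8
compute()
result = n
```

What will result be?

Step 1: n = 5 globally.
Step 2: compute() modifies global n: n += 8 = 13.
Step 3: result = 13

The answer is 13.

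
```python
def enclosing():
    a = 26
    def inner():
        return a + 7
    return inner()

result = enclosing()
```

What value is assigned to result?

Step 1: enclosing() defines a = 26.
Step 2: inner() reads a = 26 from enclosing scope, returns 26 + 7 = 33.
Step 3: result = 33

The answer is 33.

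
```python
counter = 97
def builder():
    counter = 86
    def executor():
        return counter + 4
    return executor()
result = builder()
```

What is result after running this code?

Step 1: builder() shadows global counter with counter = 86.
Step 2: executor() finds counter = 86 in enclosing scope, computes 86 + 4 = 90.
Step 3: result = 90

The answer is 90.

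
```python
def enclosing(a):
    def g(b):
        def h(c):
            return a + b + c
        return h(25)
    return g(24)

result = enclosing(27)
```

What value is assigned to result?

Step 1: a = 27, b = 24, c = 25 across three nested scopes.
Step 2: h() accesses all three via LEGB rule.
Step 3: result = 27 + 24 + 25 = 76

The answer is 76.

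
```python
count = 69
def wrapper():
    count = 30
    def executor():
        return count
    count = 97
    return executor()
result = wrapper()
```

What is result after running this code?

Step 1: wrapper() sets count = 30, then later count = 97.
Step 2: executor() is called after count is reassigned to 97. Closures capture variables by reference, not by value.
Step 3: result = 97

The answer is 97.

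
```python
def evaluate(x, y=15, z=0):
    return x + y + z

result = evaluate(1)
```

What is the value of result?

Step 1: evaluate(1) uses defaults y = 15, z = 0.
Step 2: Returns 1 + 15 + 0 = 16.
Step 3: result = 16

The answer is 16.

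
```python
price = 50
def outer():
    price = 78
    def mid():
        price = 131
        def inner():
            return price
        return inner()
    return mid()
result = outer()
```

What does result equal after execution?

Step 1: Three levels of shadowing: global 50, outer 78, mid 131.
Step 2: inner() finds price = 131 in enclosing mid() scope.
Step 3: result = 131

The answer is 131.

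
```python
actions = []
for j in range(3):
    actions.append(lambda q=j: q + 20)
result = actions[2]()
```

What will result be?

Step 1: Default argument q=j captures j's value at definition time.
Step 2: actions[2] was defined when j = 2, so q defaults to 2.
Step 3: result = 2 + 20 = 22 (default arg fixes the late binding issue)

The answer is 22.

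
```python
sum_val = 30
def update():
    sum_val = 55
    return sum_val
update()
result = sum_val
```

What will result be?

Step 1: Global sum_val = 30.
Step 2: update() creates local sum_val = 55 (shadow, not modification).
Step 3: After update() returns, global sum_val is unchanged. result = 30

The answer is 30.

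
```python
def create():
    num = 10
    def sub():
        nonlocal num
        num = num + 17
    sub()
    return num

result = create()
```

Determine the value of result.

Step 1: create() sets num = 10.
Step 2: sub() uses nonlocal to modify num in create's scope: num = 10 + 17 = 27.
Step 3: create() returns the modified num = 27

The answer is 27.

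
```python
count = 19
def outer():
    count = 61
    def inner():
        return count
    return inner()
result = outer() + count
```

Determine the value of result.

Step 1: Global count = 19. outer() shadows with count = 61.
Step 2: inner() returns enclosing count = 61. outer() = 61.
Step 3: result = 61 + global count (19) = 80

The answer is 80.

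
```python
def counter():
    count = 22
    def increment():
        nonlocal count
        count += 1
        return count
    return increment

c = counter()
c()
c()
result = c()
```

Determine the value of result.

Step 1: counter() creates closure with count = 22.
Step 2: Each c() call increments count via nonlocal. After 3 calls: 22 + 3 = 25.
Step 3: result = 25

The answer is 25.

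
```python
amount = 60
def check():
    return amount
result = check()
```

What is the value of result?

Step 1: amount = 60 is defined in the global scope.
Step 2: check() looks up amount. No local amount exists, so Python checks the global scope via LEGB rule and finds amount = 60.
Step 3: result = 60

The answer is 60.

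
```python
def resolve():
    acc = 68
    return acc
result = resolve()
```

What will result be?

Step 1: resolve() defines acc = 68 in its local scope.
Step 2: return acc finds the local variable acc = 68.
Step 3: result = 68

The answer is 68.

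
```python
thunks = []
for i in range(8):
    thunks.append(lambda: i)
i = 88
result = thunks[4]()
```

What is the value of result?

Step 1: Lambdas capture the variable i by reference, not by value.
Step 2: After the loop, i is reassigned to 88.
Step 3: thunks[4]() looks up the current i = 88. result = 88

The answer is 88.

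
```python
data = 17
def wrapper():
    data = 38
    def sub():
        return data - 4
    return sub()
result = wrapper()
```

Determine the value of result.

Step 1: wrapper() shadows global data with data = 38.
Step 2: sub() finds data = 38 in enclosing scope, computes 38 - 4 = 34.
Step 3: result = 34

The answer is 34.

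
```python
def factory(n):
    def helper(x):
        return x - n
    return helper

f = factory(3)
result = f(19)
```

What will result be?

Step 1: factory(3) creates a closure capturing n = 3.
Step 2: f(19) computes 19 - 3 = 16.
Step 3: result = 16

The answer is 16.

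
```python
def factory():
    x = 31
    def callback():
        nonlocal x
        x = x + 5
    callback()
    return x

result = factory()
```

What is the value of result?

Step 1: factory() sets x = 31.
Step 2: callback() uses nonlocal to modify x in factory's scope: x = 31 + 5 = 36.
Step 3: factory() returns the modified x = 36

The answer is 36.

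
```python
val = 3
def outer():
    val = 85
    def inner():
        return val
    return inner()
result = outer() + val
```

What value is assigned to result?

Step 1: Global val = 3. outer() shadows with val = 85.
Step 2: inner() returns enclosing val = 85. outer() = 85.
Step 3: result = 85 + global val (3) = 88

The answer is 88.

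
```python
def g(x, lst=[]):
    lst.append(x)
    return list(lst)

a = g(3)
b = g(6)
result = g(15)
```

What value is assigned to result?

Step 1: Default list is shared. list() creates copies for return values.
Step 2: Internal list grows: [3] -> [3, 6] -> [3, 6, 15].
Step 3: result = [3, 6, 15]

The answer is [3, 6, 15].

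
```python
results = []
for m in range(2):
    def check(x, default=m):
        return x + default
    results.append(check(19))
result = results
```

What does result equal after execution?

Step 1: Default argument default=m is evaluated at function definition time.
Step 2: Each iteration creates check with default = current m value.
Step 3: check(19) returns 19 + default. results = [19, 20]

The answer is [19, 20].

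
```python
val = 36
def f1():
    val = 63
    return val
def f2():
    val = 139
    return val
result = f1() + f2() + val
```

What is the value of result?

Step 1: Each function shadows global val with its own local.
Step 2: f1() returns 63, f2() returns 139.
Step 3: Global val = 36 is unchanged. result = 63 + 139 + 36 = 238

The answer is 238.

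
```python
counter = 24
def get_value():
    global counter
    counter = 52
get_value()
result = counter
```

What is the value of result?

Step 1: counter = 24 globally.
Step 2: get_value() declares global counter and sets it to 52.
Step 3: After get_value(), global counter = 52. result = 52

The answer is 52.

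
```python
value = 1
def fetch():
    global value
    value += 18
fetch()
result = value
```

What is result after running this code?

Step 1: value = 1 globally.
Step 2: fetch() modifies global value: value += 18 = 19.
Step 3: result = 19

The answer is 19.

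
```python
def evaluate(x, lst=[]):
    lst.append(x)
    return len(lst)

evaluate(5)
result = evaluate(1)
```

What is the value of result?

Step 1: Mutable default list persists between calls.
Step 2: First call: lst = [5], len = 1. Second call: lst = [5, 1], len = 2.
Step 3: result = 2

The answer is 2.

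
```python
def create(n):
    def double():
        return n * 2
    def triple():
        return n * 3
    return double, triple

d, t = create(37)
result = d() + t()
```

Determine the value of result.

Step 1: Both closures capture the same n = 37.
Step 2: d() = 37 * 2 = 74, t() = 37 * 3 = 111.
Step 3: result = 74 + 111 = 185

The answer is 185.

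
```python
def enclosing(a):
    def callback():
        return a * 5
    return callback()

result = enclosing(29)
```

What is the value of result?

Step 1: enclosing(29) binds parameter a = 29.
Step 2: callback() accesses a = 29 from enclosing scope.
Step 3: result = 29 * 5 = 145

The answer is 145.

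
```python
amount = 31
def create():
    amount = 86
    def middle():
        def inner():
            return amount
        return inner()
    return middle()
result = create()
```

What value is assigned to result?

Step 1: create() defines amount = 86. middle() and inner() have no local amount.
Step 2: inner() checks local (none), enclosing middle() (none), enclosing create() and finds amount = 86.
Step 3: result = 86

The answer is 86.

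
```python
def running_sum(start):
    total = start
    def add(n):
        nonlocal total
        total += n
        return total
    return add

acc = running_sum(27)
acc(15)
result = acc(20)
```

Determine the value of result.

Step 1: running_sum(27) creates closure with total = 27.
Step 2: First acc(15): total = 27 + 15 = 42.
Step 3: Second acc(20): total = 42 + 20 = 62. result = 62

The answer is 62.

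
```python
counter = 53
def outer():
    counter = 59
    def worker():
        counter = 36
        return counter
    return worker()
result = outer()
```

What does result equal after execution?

Step 1: Three scopes define counter: global (53), outer (59), worker (36).
Step 2: worker() has its own local counter = 36, which shadows both enclosing and global.
Step 3: result = 36 (local wins in LEGB)

The answer is 36.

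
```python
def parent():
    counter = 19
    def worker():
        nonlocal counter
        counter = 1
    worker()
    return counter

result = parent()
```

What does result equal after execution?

Step 1: parent() sets counter = 19.
Step 2: worker() uses nonlocal to reassign counter = 1.
Step 3: result = 1

The answer is 1.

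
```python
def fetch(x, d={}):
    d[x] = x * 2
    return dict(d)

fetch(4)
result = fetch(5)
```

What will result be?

Step 1: Mutable default dict is shared across calls.
Step 2: First call adds 4: 8. Second call adds 5: 10.
Step 3: result = {4: 8, 5: 10}

The answer is {4: 8, 5: 10}.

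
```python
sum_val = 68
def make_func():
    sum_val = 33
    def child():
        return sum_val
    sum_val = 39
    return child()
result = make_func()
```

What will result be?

Step 1: make_func() sets sum_val = 33, then later sum_val = 39.
Step 2: child() is called after sum_val is reassigned to 39. Closures capture variables by reference, not by value.
Step 3: result = 39

The answer is 39.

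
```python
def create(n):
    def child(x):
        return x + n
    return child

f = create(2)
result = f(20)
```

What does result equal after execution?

Step 1: create(2) creates a closure that captures n = 2.
Step 2: f(20) calls the closure with x = 20, returning 20 + 2 = 22.
Step 3: result = 22

The answer is 22.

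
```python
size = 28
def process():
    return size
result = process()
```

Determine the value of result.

Step 1: size = 28 is defined in the global scope.
Step 2: process() looks up size. No local size exists, so Python checks the global scope via LEGB rule and finds size = 28.
Step 3: result = 28

The answer is 28.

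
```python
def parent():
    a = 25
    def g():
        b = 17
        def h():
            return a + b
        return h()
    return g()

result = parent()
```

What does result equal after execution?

Step 1: parent() defines a = 25. g() defines b = 17.
Step 2: h() accesses both from enclosing scopes: a = 25, b = 17.
Step 3: result = 25 + 17 = 42

The answer is 42.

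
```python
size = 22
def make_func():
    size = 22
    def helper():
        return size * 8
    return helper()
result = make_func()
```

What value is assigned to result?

Step 1: make_func() shadows global size with size = 22.
Step 2: helper() finds size = 22 in enclosing scope, computes 22 * 8 = 176.
Step 3: result = 176

The answer is 176.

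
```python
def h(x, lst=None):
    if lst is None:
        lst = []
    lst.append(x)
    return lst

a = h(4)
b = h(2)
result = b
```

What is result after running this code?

Step 1: None default with guard creates a NEW list each call.
Step 2: a = [4] (fresh list). b = [2] (another fresh list).
Step 3: result = [2] (this is the fix for mutable default)

The answer is [2].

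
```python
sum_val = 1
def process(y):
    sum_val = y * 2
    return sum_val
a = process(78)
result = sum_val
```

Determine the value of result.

Step 1: Global sum_val = 1.
Step 2: process(78) creates local sum_val = 78 * 2 = 156.
Step 3: Global sum_val unchanged because no global keyword. result = 1

The answer is 1.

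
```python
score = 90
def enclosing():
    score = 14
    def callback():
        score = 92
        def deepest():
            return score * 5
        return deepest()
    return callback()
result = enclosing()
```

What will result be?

Step 1: deepest() looks up score through LEGB: not local, finds score = 92 in enclosing callback().
Step 2: Returns 92 * 5 = 460.
Step 3: result = 460

The answer is 460.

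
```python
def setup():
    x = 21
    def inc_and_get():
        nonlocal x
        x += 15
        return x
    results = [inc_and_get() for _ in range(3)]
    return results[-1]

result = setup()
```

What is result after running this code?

Step 1: x = 21.
Step 2: Three calls to inc_and_get(), each adding 15.
Step 3: Last value = 21 + 15 * 3 = 66

The answer is 66.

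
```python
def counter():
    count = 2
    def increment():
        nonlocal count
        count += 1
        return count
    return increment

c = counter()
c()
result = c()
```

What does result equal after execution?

Step 1: counter() creates closure with count = 2.
Step 2: Each c() call increments count via nonlocal. After 2 calls: 2 + 2 = 4.
Step 3: result = 4

The answer is 4.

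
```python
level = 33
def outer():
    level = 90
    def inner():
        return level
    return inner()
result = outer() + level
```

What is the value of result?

Step 1: Global level = 33. outer() shadows with level = 90.
Step 2: inner() returns enclosing level = 90. outer() = 90.
Step 3: result = 90 + global level (33) = 123

The answer is 123.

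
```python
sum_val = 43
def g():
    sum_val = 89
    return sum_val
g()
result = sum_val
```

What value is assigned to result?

Step 1: sum_val = 43 globally.
Step 2: g() creates a LOCAL sum_val = 89 (no global keyword!).
Step 3: The global sum_val is unchanged. result = 43

The answer is 43.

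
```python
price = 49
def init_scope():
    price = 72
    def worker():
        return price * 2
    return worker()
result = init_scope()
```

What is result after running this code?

Step 1: init_scope() shadows global price with price = 72.
Step 2: worker() finds price = 72 in enclosing scope, computes 72 * 2 = 144.
Step 3: result = 144

The answer is 144.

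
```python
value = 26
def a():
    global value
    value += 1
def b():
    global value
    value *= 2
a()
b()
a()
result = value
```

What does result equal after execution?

Step 1: value = 26.
Step 2: a(): value = 26 + 1 = 27.
Step 3: b(): value = 27 * 2 = 54.
Step 4: a(): value = 54 + 1 = 55

The answer is 55.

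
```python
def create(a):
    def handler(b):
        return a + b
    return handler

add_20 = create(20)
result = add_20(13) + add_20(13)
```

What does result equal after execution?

Step 1: add_20 captures a = 20.
Step 2: add_20(13) = 20 + 13 = 33, called twice.
Step 3: result = 33 + 33 = 66

The answer is 66.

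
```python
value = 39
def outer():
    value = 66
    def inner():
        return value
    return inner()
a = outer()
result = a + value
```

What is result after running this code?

Step 1: outer() has local value = 66. inner() reads from enclosing.
Step 2: outer() returns 66. Global value = 39 unchanged.
Step 3: result = 66 + 39 = 105

The answer is 105.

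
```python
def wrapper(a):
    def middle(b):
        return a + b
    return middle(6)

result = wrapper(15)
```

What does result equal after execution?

Step 1: wrapper(15) passes a = 15.
Step 2: middle(6) has b = 6, reads a = 15 from enclosing.
Step 3: result = 15 + 6 = 21

The answer is 21.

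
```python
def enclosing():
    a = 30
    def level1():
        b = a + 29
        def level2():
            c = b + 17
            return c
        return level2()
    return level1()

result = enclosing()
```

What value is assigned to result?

Step 1: a = 30. b = a + 29 = 59.
Step 2: c = b + 17 = 59 + 17 = 76.
Step 3: result = 76

The answer is 76.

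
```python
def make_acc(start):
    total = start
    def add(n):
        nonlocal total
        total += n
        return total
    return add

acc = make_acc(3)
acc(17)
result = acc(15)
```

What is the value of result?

Step 1: make_acc(3) creates closure with total = 3.
Step 2: First acc(17): total = 3 + 17 = 20.
Step 3: Second acc(15): total = 20 + 15 = 35. result = 35

The answer is 35.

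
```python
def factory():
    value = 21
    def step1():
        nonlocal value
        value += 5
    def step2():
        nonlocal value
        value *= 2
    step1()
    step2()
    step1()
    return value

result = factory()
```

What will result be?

Step 1: value = 21.
Step 2: step1(): value = 21 + 5 = 26.
Step 3: step2(): value = 26 * 2 = 52.
Step 4: step1(): value = 52 + 5 = 57. result = 57

The answer is 57.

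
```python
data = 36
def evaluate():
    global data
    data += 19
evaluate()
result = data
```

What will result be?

Step 1: data = 36 globally.
Step 2: evaluate() modifies global data: data += 19 = 55.
Step 3: result = 55

The answer is 55.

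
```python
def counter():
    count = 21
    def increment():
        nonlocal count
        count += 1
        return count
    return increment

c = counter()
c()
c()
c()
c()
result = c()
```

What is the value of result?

Step 1: counter() creates closure with count = 21.
Step 2: Each c() call increments count via nonlocal. After 5 calls: 21 + 5 = 26.
Step 3: result = 26

The answer is 26.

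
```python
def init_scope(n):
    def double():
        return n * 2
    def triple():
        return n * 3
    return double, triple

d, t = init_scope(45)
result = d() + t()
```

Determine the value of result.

Step 1: Both closures capture the same n = 45.
Step 2: d() = 45 * 2 = 90, t() = 45 * 3 = 135.
Step 3: result = 90 + 135 = 225

The answer is 225.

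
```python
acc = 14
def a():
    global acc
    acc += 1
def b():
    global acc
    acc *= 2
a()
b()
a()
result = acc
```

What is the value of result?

Step 1: acc = 14.
Step 2: a(): acc = 14 + 1 = 15.
Step 3: b(): acc = 15 * 2 = 30.
Step 4: a(): acc = 30 + 1 = 31

The answer is 31.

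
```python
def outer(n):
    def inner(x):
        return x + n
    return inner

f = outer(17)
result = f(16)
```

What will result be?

Step 1: outer(17) creates a closure that captures n = 17.
Step 2: f(16) calls the closure with x = 16, returning 16 + 17 = 33.
Step 3: result = 33

The answer is 33.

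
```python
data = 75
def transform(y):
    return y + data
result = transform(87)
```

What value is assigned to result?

Step 1: data = 75 is defined globally.
Step 2: transform(87) uses parameter y = 87 and looks up data from global scope = 75.
Step 3: result = 87 + 75 = 162

The answer is 162.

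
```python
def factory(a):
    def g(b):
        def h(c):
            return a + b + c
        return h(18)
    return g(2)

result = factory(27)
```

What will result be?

Step 1: a = 27, b = 2, c = 18 across three nested scopes.
Step 2: h() accesses all three via LEGB rule.
Step 3: result = 27 + 2 + 18 = 47

The answer is 47.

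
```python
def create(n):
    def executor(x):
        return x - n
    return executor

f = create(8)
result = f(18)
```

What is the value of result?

Step 1: create(8) creates a closure capturing n = 8.
Step 2: f(18) computes 18 - 8 = 10.
Step 3: result = 10

The answer is 10.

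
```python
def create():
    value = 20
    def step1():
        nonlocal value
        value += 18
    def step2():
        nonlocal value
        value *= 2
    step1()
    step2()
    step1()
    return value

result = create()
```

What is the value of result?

Step 1: value = 20.
Step 2: step1(): value = 20 + 18 = 38.
Step 3: step2(): value = 38 * 2 = 76.
Step 4: step1(): value = 76 + 18 = 94. result = 94

The answer is 94.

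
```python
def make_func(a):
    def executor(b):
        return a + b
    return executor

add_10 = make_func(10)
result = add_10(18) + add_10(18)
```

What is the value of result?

Step 1: add_10 captures a = 10.
Step 2: add_10(18) = 10 + 18 = 28, called twice.
Step 3: result = 28 + 28 = 56

The answer is 56.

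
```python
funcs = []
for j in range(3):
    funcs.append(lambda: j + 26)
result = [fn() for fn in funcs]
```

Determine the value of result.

Step 1: All lambdas capture j by reference. After the loop, j = 2.
Step 2: Each call returns 2 + 26 = 28.
Step 3: result = [28, 28, 28]

The answer is [28, 28, 28].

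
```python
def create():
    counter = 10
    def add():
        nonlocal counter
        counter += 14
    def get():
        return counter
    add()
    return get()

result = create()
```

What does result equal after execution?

Step 1: counter = 10. add() modifies it via nonlocal, get() reads it.
Step 2: add() makes counter = 10 + 14 = 24.
Step 3: get() returns 24. result = 24

The answer is 24.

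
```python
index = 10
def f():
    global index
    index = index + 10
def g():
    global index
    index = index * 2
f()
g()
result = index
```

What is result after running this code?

Step 1: index = 10.
Step 2: f() adds 10: index = 10 + 10 = 20.
Step 3: g() doubles: index = 20 * 2 = 40.
Step 4: result = 40

The answer is 40.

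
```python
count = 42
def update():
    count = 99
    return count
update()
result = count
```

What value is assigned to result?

Step 1: Global count = 42.
Step 2: update() creates local count = 99 (shadow, not modification).
Step 3: After update() returns, global count is unchanged. result = 42

The answer is 42.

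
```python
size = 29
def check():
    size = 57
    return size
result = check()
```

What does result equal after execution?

Step 1: Global size = 29.
Step 2: check() creates local size = 57, shadowing the global.
Step 3: Returns local size = 57. result = 57

The answer is 57.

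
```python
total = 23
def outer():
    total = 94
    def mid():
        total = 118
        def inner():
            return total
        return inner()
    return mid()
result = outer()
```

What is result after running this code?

Step 1: Three levels of shadowing: global 23, outer 94, mid 118.
Step 2: inner() finds total = 118 in enclosing mid() scope.
Step 3: result = 118

The answer is 118.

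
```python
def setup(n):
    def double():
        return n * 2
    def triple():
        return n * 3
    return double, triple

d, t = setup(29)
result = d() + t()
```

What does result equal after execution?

Step 1: Both closures capture the same n = 29.
Step 2: d() = 29 * 2 = 58, t() = 29 * 3 = 87.
Step 3: result = 58 + 87 = 145

The answer is 145.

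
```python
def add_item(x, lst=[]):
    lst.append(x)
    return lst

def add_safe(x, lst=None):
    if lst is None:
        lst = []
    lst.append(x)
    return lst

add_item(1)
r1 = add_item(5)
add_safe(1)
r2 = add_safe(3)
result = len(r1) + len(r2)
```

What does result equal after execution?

Step 1: add_item shares mutable default: after 2 calls, lst = [1, 5], len = 2.
Step 2: add_safe creates fresh list each time: r2 = [3], len = 1.
Step 3: result = 2 + 1 = 3

The answer is 3.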